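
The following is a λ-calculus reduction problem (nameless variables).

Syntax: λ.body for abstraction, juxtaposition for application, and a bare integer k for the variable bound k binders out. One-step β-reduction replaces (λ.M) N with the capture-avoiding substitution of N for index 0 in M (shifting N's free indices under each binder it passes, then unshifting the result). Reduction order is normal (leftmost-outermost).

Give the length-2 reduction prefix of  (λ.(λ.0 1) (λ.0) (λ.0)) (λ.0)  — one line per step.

  start: (λ.(λ.0 1) (λ.0) (λ.0)) (λ.0)
  [1] (λ.0 (λ.0)) (λ.0) (λ.0)
  [2] (λ.0) (λ.0) (λ.0)

Answer: after 2 steps: (λ.0) (λ.0) (λ.0)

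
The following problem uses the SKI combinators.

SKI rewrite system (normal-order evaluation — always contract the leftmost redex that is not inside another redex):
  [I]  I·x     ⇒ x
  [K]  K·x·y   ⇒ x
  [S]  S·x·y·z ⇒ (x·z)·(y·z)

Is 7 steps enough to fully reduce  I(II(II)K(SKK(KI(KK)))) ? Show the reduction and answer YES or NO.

  start: I(II(II)K(SKK(KI(KK))))
  step 1: II(II)K(SKK(KI(KK)))
  step 2: I(II)K(SKK(KI(KK)))
  step 3: IIK(SKK(KI(KK)))
  step 4: IK(SKK(KI(KK)))
  step 5: K(SKK(KI(KK)))
  step 6: K(K(KI(KK))(K(KI(KK))))
  step 7: K(KI(KK))

Answer: NO — after 7 steps the term is K(KI(KK)), not yet normal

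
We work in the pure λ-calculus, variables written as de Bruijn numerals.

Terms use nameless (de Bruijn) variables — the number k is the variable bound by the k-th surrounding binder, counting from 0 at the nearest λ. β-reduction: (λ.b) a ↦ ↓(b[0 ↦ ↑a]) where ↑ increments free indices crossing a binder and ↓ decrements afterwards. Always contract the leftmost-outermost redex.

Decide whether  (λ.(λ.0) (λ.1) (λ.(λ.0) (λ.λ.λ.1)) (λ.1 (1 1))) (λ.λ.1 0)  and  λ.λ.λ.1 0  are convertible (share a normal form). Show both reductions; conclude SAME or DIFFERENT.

Answer: SAME — A ⇓ λ.λ.λ.1 0, B ⇓ λ.λ.λ.1 0

Derivation:
Term A:
  start: (λ.(λ.0) (λ.1) (λ.(λ.0) (λ.λ.λ.1)) (λ.1 (1 1))) (λ.λ.1 0)
  →1  (λ.0) (λ.λ.λ.1 0) (λ.(λ.0) (λ.λ.λ.1)) (λ.(λ.λ.1 0) ((λ.λ.1 0) (λ.λ.1 0)))
  →2  (λ.λ.λ.1 0) (λ.(λ.0) (λ.λ.λ.1)) (λ.(λ.λ.1 0) ((λ.λ.1 0) (λ.λ.1 0)))
  →3  (λ.λ.1 0) (λ.(λ.λ.1 0) ((λ.λ.1 0) (λ.λ.1 0)))
  →4  λ.(λ.(λ.λ.1 0) ((λ.λ.1 0) (λ.λ.1 0))) 0
  →5  λ.(λ.λ.1 0) ((λ.λ.1 0) (λ.λ.1 0))
  →6  λ.λ.(λ.λ.1 0) (λ.λ.1 0) 0
  →7  λ.λ.(λ.(λ.λ.1 0) 0) 0
  →8  λ.λ.(λ.λ.1 0) 0
  →9  λ.λ.λ.1 0

Term B:
  start: λ.λ.λ.1 0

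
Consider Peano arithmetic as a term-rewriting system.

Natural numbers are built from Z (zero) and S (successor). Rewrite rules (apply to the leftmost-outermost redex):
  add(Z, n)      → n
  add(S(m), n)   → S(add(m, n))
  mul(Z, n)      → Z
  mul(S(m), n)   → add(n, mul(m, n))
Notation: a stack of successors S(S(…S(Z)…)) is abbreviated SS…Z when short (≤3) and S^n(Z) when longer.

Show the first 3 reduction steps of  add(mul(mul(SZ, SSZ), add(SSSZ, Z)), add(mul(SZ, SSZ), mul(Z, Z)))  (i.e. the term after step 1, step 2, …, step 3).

  start: add(mul(mul(SZ, SSZ), add(SSSZ, Z)), add(mul(SZ, SSZ), mul(Z, Z)))
  step 1: add(mul(add(SSZ, mul(Z, SSZ)), add(SSSZ, Z)), add(mul(SZ, SSZ), mul(Z, Z)))
  step 2: add(mul(S(add(SZ, mul(Z, SSZ))), add(SSSZ, Z)), add(mul(SZ, SSZ), mul(Z, Z)))
  step 3: add(add(add(SSSZ, Z), mul(add(SZ, mul(Z, SSZ)), add(SSSZ, Z))), add(mul(SZ, SSZ), mul(Z, Z)))

Answer: after 3 steps: add(add(add(SSSZ, Z), mul(add(SZ, mul(Z, SSZ)), add(SSSZ, Z))), add(mul(SZ, SSZ), mul(Z, Z)))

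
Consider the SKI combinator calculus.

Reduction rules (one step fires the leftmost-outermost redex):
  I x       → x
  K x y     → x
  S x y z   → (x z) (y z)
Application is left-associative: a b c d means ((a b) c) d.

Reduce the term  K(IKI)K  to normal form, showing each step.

  start: K(IKI)K
  [1] IKI
  [2] KI

Answer: normal form = KI  (in 2 steps)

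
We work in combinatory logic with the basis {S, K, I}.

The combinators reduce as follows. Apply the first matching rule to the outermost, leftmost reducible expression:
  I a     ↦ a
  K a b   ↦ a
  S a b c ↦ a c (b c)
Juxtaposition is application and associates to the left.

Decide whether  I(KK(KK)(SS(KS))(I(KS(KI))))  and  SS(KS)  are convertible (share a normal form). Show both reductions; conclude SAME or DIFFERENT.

Term A:
  start: I(KK(KK)(SS(KS))(I(KS(KI))))
  →1  KK(KK)(SS(KS))(I(KS(KI)))
  →2  K(SS(KS))(I(KS(KI)))
  →3  SS(KS)

Term B:
  start: SS(KS)

Answer: SAME — A ⇓ SS(KS), B ⇓ SS(KS)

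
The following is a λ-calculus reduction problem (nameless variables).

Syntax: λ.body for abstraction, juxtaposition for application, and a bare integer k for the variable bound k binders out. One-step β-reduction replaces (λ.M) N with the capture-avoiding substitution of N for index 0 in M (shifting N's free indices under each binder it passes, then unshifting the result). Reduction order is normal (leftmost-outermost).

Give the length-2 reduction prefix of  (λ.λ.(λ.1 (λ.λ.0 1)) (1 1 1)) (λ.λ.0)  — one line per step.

Answer: after 2 steps: λ.0 (λ.λ.0 1)

Reduction:
  start: (λ.λ.(λ.1 (λ.λ.0 1)) (1 1 1)) (λ.λ.0)
  step 1: λ.(λ.1 (λ.λ.0 1)) ((λ.λ.0) (λ.λ.0) (λ.λ.0))
  step 2: λ.0 (λ.λ.0 1)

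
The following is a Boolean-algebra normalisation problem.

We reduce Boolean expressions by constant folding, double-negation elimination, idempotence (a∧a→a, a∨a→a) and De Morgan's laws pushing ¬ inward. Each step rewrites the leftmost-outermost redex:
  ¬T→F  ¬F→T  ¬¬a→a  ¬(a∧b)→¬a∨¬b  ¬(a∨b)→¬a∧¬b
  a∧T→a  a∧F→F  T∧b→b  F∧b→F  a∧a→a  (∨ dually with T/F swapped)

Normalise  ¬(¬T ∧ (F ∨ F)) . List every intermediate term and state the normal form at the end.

Answer: normal form = T  (in 3 steps)

Derivation:
  start: ¬(¬T ∧ (F ∨ F))
  [1] ¬¬T ∨ ¬(F ∨ F)
  [2] T ∨ ¬(F ∨ F)
  [3] T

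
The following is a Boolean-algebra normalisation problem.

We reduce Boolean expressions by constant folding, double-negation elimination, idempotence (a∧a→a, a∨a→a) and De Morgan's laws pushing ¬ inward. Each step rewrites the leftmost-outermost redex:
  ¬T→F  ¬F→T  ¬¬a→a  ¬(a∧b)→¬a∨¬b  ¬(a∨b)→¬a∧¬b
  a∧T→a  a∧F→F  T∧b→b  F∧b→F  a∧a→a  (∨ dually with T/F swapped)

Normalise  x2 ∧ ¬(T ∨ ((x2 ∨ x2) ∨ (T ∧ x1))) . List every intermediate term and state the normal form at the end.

Answer: normal form = F  (in 4 steps)

Working:
  start: x2 ∧ ¬(T ∨ ((x2 ∨ x2) ∨ (T ∧ x1)))
  [1] x2 ∧ (¬T ∧ ¬((x2 ∨ x2) ∨ (T ∧ x1)))
  [2] x2 ∧ (F ∧ ¬((x2 ∨ x2) ∨ (T ∧ x1)))
  [3] x2 ∧ F
  [4] F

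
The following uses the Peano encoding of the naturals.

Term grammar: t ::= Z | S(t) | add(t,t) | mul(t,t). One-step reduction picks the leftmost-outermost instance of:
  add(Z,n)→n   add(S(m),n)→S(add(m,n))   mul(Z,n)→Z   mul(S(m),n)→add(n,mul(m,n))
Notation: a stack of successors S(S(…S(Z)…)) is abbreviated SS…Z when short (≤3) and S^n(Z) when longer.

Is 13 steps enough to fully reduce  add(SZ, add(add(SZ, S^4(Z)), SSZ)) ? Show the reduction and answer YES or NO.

Answer: YES — reaches normal form S^8(Z) in 10 ≤ 13 steps

Reduction:
  start: add(SZ, add(add(SZ, S^4(Z)), SSZ))
  step 1: S(add(Z, add(add(SZ, S^4(Z)), SSZ)))
  step 2: S(add(add(SZ, S^4(Z)), SSZ))
  step 3: S(add(S(add(Z, S^4(Z))), SSZ))
  step 4: S(S(add(add(Z, S^4(Z)), SSZ)))
  step 5: S(S(add(S^4(Z), SSZ)))
  step 6: S(S(S(add(SSSZ, SSZ))))
  step 7: S(S(S(S(add(SSZ, SSZ)))))
  step 8: S(S(S(S(S(add(SZ, SSZ))))))
  step 9: S(S(S(S(S(S(add(Z, SSZ)))))))
  step 10: S^8(Z)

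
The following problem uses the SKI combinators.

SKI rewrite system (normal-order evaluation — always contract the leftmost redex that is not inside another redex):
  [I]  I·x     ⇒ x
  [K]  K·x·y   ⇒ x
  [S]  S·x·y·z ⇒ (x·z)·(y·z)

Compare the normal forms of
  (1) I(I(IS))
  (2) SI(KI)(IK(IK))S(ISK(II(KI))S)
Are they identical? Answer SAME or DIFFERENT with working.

Answer: SAME — A ⇓ S, B ⇓ S

Derivation:
Term A:
  start: I(I(IS))
  [1] I(IS)
  [2] IS
  [3] S

Term B:
  start: SI(KI)(IK(IK))S(ISK(II(KI))S)
  [1] I(IK(IK))(KI(IK(IK)))S(ISK(II(KI))S)
  [2] IK(IK)(KI(IK(IK)))S(ISK(II(KI))S)
  [3] K(IK)(KI(IK(IK)))S(ISK(II(KI))S)
  [4] IKS(ISK(II(KI))S)
  [5] KS(ISK(II(KI))S)
  [6] S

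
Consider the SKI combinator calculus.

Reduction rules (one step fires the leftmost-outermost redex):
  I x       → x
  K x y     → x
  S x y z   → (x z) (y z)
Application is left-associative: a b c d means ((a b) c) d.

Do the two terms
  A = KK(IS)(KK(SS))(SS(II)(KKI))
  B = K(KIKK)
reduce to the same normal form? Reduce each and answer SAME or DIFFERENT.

Answer: DIFFERENT — A ⇓ K, B ⇓ KK

Working:
Term A:
  start: KK(IS)(KK(SS))(SS(II)(KKI))
  →1  K(KK(SS))(SS(II)(KKI))
  →2  KK(SS)
  →3  K

Term B:
  start: K(KIKK)
  →1  K(IK)
  →2  KK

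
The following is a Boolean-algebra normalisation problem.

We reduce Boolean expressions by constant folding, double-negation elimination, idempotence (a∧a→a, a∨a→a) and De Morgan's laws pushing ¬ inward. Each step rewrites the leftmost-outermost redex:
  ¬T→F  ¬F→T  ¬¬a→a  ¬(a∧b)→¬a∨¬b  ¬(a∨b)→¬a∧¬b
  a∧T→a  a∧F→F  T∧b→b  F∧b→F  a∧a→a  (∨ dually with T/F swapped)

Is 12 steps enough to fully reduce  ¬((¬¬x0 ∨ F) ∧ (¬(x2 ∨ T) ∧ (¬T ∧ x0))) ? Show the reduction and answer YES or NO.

  start: ¬((¬¬x0 ∨ F) ∧ (¬(x2 ∨ T) ∧ (¬T ∧ x0)))
  [1] ¬(¬¬x0 ∨ F) ∨ ¬(¬(x2 ∨ T) ∧ (¬T ∧ x0))
  [2] (¬¬¬x0 ∧ ¬F) ∨ ¬(¬(x2 ∨ T) ∧ (¬T ∧ x0))
  [3] (¬x0 ∧ ¬F) ∨ ¬(¬(x2 ∨ T) ∧ (¬T ∧ x0))
  [4] (¬x0 ∧ T) ∨ ¬(¬(x2 ∨ T) ∧ (¬T ∧ x0))
  [5] ¬x0 ∨ ¬(¬(x2 ∨ T) ∧ (¬T ∧ x0))
  [6] ¬x0 ∨ (¬¬(x2 ∨ T) ∨ ¬(¬T ∧ x0))
  [7] ¬x0 ∨ ((x2 ∨ T) ∨ ¬(¬T ∧ x0))
  [8] ¬x0 ∨ (T ∨ ¬(¬T ∧ x0))
  [9] ¬x0 ∨ T
  [10] T

Answer: YES — reaches normal form T in 10 ≤ 12 steps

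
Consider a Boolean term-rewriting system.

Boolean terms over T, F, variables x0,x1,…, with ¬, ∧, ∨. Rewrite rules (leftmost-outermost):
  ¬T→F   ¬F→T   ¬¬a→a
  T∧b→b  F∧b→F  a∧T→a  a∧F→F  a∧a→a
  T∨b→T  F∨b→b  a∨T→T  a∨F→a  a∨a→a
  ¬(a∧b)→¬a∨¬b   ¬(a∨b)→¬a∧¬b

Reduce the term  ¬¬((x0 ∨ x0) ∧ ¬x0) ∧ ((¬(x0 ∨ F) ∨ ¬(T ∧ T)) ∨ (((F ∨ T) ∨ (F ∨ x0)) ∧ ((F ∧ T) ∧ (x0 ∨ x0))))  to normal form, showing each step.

  start: ¬¬((x0 ∨ x0) ∧ ¬x0) ∧ ((¬(x0 ∨ F) ∨ ¬(T ∧ T)) ∨ (((F ∨ T) ∨ (F ∨ x0)) ∧ ((F ∧ T) ∧ (x0 ∨ x0))))
  →1  ((x0 ∨ x0) ∧ ¬x0) ∧ ((¬(x0 ∨ F) ∨ ¬(T ∧ T)) ∨ (((F ∨ T) ∨ (F ∨ x0)) ∧ ((F ∧ T) ∧ (x0 ∨ x0))))
  →2  (x0 ∧ ¬x0) ∧ ((¬(x0 ∨ F) ∨ ¬(T ∧ T)) ∨ (((F ∨ T) ∨ (F ∨ x0)) ∧ ((F ∧ T) ∧ (x0 ∨ x0))))
  →3  (x0 ∧ ¬x0) ∧ (((¬x0 ∧ ¬F) ∨ ¬(T ∧ T)) ∨ (((F ∨ T) ∨ (F ∨ x0)) ∧ ((F ∧ T) ∧ (x0 ∨ x0))))
  →4  (x0 ∧ ¬x0) ∧ (((¬x0 ∧ T) ∨ ¬(T ∧ T)) ∨ (((F ∨ T) ∨ (F ∨ x0)) ∧ ((F ∧ T) ∧ (x0 ∨ x0))))
  →5  (x0 ∧ ¬x0) ∧ ((¬x0 ∨ ¬(T ∧ T)) ∨ (((F ∨ T) ∨ (F ∨ x0)) ∧ ((F ∧ T) ∧ (x0 ∨ x0))))
  →6  (x0 ∧ ¬x0) ∧ ((¬x0 ∨ (¬T ∨ ¬T)) ∨ (((F ∨ T) ∨ (F ∨ x0)) ∧ ((F ∧ T) ∧ (x0 ∨ x0))))
  →7  (x0 ∧ ¬x0) ∧ ((¬x0 ∨ ¬T) ∨ (((F ∨ T) ∨ (F ∨ x0)) ∧ ((F ∧ T) ∧ (x0 ∨ x0))))
  →8  (x0 ∧ ¬x0) ∧ ((¬x0 ∨ F) ∨ (((F ∨ T) ∨ (F ∨ x0)) ∧ ((F ∧ T) ∧ (x0 ∨ x0))))
  →9  (x0 ∧ ¬x0) ∧ (¬x0 ∨ (((F ∨ T) ∨ (F ∨ x0)) ∧ ((F ∧ T) ∧ (x0 ∨ x0))))
  →10  (x0 ∧ ¬x0) ∧ (¬x0 ∨ ((T ∨ (F ∨ x0)) ∧ ((F ∧ T) ∧ (x0 ∨ x0))))
  →11  (x0 ∧ ¬x0) ∧ (¬x0 ∨ (T ∧ ((F ∧ T) ∧ (x0 ∨ x0))))
  →12  (x0 ∧ ¬x0) ∧ (¬x0 ∨ ((F ∧ T) ∧ (x0 ∨ x0)))
  →13  (x0 ∧ ¬x0) ∧ (¬x0 ∨ (F ∧ (x0 ∨ x0)))
  →14  (x0 ∧ ¬x0) ∧ (¬x0 ∨ F)
  →15  (x0 ∧ ¬x0) ∧ ¬x0

Answer: normal form = (x0 ∧ ¬x0) ∧ ¬x0  (in 15 steps)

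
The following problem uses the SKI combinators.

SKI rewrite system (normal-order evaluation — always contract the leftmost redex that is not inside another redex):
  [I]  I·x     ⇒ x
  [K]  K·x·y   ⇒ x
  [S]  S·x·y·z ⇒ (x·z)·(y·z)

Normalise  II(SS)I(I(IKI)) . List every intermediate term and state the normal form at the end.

Answer: normal form = S(KI)(KI)  (in 8 steps)

Working:
  start: II(SS)I(I(IKI))
  step 1: I(SS)I(I(IKI))
  step 2: SSI(I(IKI))
  step 3: S(I(IKI))(I(I(IKI)))
  step 4: S(IKI)(I(I(IKI)))
  step 5: S(KI)(I(I(IKI)))
  step 6: S(KI)(I(IKI))
  step 7: S(KI)(IKI)
  step 8: S(KI)(KI)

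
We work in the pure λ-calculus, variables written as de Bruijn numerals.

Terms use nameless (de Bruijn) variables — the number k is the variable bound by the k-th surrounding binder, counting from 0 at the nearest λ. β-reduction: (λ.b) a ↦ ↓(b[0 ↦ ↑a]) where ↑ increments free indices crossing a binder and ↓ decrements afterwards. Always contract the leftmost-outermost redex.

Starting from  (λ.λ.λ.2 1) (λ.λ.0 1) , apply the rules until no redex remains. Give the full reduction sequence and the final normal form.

  start: (λ.λ.λ.2 1) (λ.λ.0 1)
  step 1: λ.λ.(λ.λ.0 1) 1
  step 2: λ.λ.λ.0 2

Answer: normal form = λ.λ.λ.0 2  (in 2 steps)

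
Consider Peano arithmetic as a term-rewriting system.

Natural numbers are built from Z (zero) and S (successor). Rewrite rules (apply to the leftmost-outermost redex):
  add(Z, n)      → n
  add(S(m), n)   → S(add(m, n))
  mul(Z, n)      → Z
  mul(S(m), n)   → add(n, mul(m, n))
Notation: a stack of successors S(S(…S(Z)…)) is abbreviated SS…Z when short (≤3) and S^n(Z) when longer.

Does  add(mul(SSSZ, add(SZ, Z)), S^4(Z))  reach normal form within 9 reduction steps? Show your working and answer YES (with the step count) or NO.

Answer: NO — after 9 steps the term is S(add(S(add(add(Z, Z), mul(SZ, add(SZ, Z)))), S^4(Z))), not yet normal

Working:
  start: add(mul(SSSZ, add(SZ, Z)), S^4(Z))
  →1  add(add(add(SZ, Z), mul(SSZ, add(SZ, Z))), S^4(Z))
  →2  add(add(S(add(Z, Z)), mul(SSZ, add(SZ, Z))), S^4(Z))
  →3  add(S(add(add(Z, Z), mul(SSZ, add(SZ, Z)))), S^4(Z))
  →4  S(add(add(add(Z, Z), mul(SSZ, add(SZ, Z))), S^4(Z)))
  →5  S(add(add(Z, mul(SSZ, add(SZ, Z))), S^4(Z)))
  →6  S(add(mul(SSZ, add(SZ, Z)), S^4(Z)))
  →7  S(add(add(add(SZ, Z), mul(SZ, add(SZ, Z))), S^4(Z)))
  →8  S(add(add(S(add(Z, Z)), mul(SZ, add(SZ, Z))), S^4(Z)))
  →9  S(add(S(add(add(Z, Z), mul(SZ, add(SZ, Z)))), S^4(Z)))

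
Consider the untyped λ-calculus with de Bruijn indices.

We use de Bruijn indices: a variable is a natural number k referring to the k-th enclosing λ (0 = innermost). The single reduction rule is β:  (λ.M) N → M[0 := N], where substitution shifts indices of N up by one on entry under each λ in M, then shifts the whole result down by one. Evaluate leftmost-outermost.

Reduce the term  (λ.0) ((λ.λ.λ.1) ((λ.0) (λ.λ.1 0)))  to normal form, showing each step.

  start: (λ.0) ((λ.λ.λ.1) ((λ.0) (λ.λ.1 0)))
  [1] (λ.λ.λ.1) ((λ.0) (λ.λ.1 0))
  [2] λ.λ.1

Answer: normal form = λ.λ.1  (in 2 steps)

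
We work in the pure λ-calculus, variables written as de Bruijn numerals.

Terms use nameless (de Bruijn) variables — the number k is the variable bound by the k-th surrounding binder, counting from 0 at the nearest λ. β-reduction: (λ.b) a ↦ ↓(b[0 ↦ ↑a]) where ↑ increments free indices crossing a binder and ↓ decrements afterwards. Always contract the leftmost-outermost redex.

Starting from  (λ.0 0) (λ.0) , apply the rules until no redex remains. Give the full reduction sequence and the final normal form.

Answer: normal form = λ.0  (in 2 steps)

Derivation:
  start: (λ.0 0) (λ.0)
  →1  (λ.0) (λ.0)
  →2  λ.0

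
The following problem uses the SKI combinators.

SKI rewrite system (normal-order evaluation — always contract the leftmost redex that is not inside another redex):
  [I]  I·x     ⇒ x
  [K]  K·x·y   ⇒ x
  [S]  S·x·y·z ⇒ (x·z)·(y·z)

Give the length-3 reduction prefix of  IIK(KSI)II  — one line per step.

Answer: after 3 steps: KSII

Derivation:
  start: IIK(KSI)II
  step 1: IK(KSI)II
  step 2: K(KSI)II
  step 3: KSII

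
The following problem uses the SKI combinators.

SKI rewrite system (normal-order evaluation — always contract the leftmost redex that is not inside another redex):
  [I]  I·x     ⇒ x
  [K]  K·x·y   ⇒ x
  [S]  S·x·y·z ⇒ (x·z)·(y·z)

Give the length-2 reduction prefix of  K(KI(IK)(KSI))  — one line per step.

  start: K(KI(IK)(KSI))
  →1  K(I(KSI))
  →2  K(KSI)

Answer: after 2 steps: K(KSI)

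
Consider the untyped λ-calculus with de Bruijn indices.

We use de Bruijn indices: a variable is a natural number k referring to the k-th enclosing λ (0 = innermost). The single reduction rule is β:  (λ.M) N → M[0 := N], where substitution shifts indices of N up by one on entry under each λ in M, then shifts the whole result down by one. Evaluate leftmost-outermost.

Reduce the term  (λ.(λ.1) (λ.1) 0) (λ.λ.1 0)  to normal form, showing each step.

  start: (λ.(λ.1) (λ.1) 0) (λ.λ.1 0)
  [1] (λ.λ.λ.1 0) (λ.λ.λ.1 0) (λ.λ.1 0)
  [2] (λ.λ.1 0) (λ.λ.1 0)
  [3] λ.(λ.λ.1 0) 0
  [4] λ.λ.1 0

Answer: normal form = λ.λ.1 0  (in 4 steps)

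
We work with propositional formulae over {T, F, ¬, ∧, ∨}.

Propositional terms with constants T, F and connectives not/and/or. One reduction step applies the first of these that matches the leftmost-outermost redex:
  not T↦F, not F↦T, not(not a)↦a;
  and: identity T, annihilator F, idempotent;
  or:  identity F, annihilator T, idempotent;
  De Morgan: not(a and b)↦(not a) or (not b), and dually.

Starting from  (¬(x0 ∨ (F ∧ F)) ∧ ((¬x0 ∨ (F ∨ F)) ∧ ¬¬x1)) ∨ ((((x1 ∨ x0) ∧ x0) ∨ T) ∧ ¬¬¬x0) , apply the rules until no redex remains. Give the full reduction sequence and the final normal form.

  start: (¬(x0 ∨ (F ∧ F)) ∧ ((¬x0 ∨ (F ∨ F)) ∧ ¬¬x1)) ∨ ((((x1 ∨ x0) ∧ x0) ∨ T) ∧ ¬¬¬x0)
  step 1: ((¬x0 ∧ ¬(F ∧ F)) ∧ ((¬x0 ∨ (F ∨ F)) ∧ ¬¬x1)) ∨ ((((x1 ∨ x0) ∧ x0) ∨ T) ∧ ¬¬¬x0)
  step 2: ((¬x0 ∧ (¬F ∨ ¬F)) ∧ ((¬x0 ∨ (F ∨ F)) ∧ ¬¬x1)) ∨ ((((x1 ∨ x0) ∧ x0) ∨ T) ∧ ¬¬¬x0)
  step 3: ((¬x0 ∧ ¬F) ∧ ((¬x0 ∨ (F ∨ F)) ∧ ¬¬x1)) ∨ ((((x1 ∨ x0) ∧ x0) ∨ T) ∧ ¬¬¬x0)
  step 4: ((¬x0 ∧ T) ∧ ((¬x0 ∨ (F ∨ F)) ∧ ¬¬x1)) ∨ ((((x1 ∨ x0) ∧ x0) ∨ T) ∧ ¬¬¬x0)
  step 5: (¬x0 ∧ ((¬x0 ∨ (F ∨ F)) ∧ ¬¬x1)) ∨ ((((x1 ∨ x0) ∧ x0) ∨ T) ∧ ¬¬¬x0)
  step 6: (¬x0 ∧ ((¬x0 ∨ F) ∧ ¬¬x1)) ∨ ((((x1 ∨ x0) ∧ x0) ∨ T) ∧ ¬¬¬x0)
  step 7: (¬x0 ∧ (¬x0 ∧ ¬¬x1)) ∨ ((((x1 ∨ x0) ∧ x0) ∨ T) ∧ ¬¬¬x0)
  step 8: (¬x0 ∧ (¬x0 ∧ x1)) ∨ ((((x1 ∨ x0) ∧ x0) ∨ T) ∧ ¬¬¬x0)
  step 9: (¬x0 ∧ (¬x0 ∧ x1)) ∨ (T ∧ ¬¬¬x0)
  step 10: (¬x0 ∧ (¬x0 ∧ x1)) ∨ ¬¬¬x0
  step 11: (¬x0 ∧ (¬x0 ∧ x1)) ∨ ¬x0

Answer: normal form = (¬x0 ∧ (¬x0 ∧ x1)) ∨ ¬x0  (in 11 steps)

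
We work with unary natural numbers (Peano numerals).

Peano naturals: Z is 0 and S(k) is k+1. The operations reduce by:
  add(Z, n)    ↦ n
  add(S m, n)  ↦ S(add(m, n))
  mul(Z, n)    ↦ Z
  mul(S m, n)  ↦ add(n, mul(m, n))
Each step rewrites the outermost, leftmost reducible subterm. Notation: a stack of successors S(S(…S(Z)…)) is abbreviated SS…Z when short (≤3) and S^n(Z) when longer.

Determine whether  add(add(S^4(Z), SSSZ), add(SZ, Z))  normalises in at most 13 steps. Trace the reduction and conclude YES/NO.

  start: add(add(S^4(Z), SSSZ), add(SZ, Z))
  [1] add(S(add(SSSZ, SSSZ)), add(SZ, Z))
  [2] S(add(add(SSSZ, SSSZ), add(SZ, Z)))
  [3] S(add(S(add(SSZ, SSSZ)), add(SZ, Z)))
  [4] S(S(add(add(SSZ, SSSZ), add(SZ, Z))))
  [5] S(S(add(S(add(SZ, SSSZ)), add(SZ, Z))))
  [6] S(S(S(add(add(SZ, SSSZ), add(SZ, Z)))))
  [7] S(S(S(add(S(add(Z, SSSZ)), add(SZ, Z)))))
  [8] S(S(S(S(add(add(Z, SSSZ), add(SZ, Z))))))
  [9] S(S(S(S(add(SSSZ, add(SZ, Z))))))
  [10] S(S(S(S(S(add(SSZ, add(SZ, Z)))))))
  [11] S(S(S(S(S(S(add(SZ, add(SZ, Z))))))))
  [12] S(S(S(S(S(S(S(add(Z, add(SZ, Z)))))))))
  [13] S(S(S(S(S(S(S(add(SZ, Z))))))))

Answer: NO — after 13 steps the term is S(S(S(S(S(S(S(add(SZ, Z)))))))), not yet normal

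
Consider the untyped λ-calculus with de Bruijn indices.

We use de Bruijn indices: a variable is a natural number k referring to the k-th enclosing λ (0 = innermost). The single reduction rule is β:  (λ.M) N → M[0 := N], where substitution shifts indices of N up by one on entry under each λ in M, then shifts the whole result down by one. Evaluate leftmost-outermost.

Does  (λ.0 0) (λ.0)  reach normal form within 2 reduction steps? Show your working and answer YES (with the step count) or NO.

  start: (λ.0 0) (λ.0)
  →1  (λ.0) (λ.0)
  →2  λ.0

Answer: YES — reaches normal form λ.0 in 2 ≤ 2 steps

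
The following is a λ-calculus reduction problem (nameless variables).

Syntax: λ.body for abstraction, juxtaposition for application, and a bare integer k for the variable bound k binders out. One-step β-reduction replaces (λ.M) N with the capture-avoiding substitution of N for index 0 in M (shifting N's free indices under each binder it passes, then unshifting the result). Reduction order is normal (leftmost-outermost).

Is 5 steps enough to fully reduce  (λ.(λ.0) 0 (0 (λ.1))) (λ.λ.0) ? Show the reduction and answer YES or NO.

Answer: YES — reaches normal form λ.0 in 3 ≤ 5 steps

Derivation:
  start: (λ.(λ.0) 0 (0 (λ.1))) (λ.λ.0)
  [1] (λ.0) (λ.λ.0) ((λ.λ.0) (λ.λ.λ.0))
  [2] (λ.λ.0) ((λ.λ.0) (λ.λ.λ.0))
  [3] λ.0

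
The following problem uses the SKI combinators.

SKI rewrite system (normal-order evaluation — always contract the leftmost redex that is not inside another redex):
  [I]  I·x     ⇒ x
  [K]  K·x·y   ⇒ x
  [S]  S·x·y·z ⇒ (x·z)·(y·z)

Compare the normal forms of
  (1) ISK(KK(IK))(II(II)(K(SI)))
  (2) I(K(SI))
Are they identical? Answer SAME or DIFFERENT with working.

Answer: SAME — A ⇓ K(SI), B ⇓ K(SI)

Derivation:
Term A:
  start: ISK(KK(IK))(II(II)(K(SI)))
  step 1: SK(KK(IK))(II(II)(K(SI)))
  step 2: K(II(II)(K(SI)))(KK(IK)(II(II)(K(SI))))
  step 3: II(II)(K(SI))
  step 4: I(II)(K(SI))
  step 5: II(K(SI))
  step 6: I(K(SI))
  step 7: K(SI)

Term B:
  start: I(K(SI))
  step 1: K(SI)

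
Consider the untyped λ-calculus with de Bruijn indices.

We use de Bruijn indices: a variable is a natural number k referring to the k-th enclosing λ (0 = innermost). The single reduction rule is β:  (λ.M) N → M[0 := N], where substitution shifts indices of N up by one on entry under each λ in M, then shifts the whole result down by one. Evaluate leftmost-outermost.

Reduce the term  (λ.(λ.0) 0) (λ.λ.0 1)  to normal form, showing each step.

  start: (λ.(λ.0) 0) (λ.λ.0 1)
  →1  (λ.0) (λ.λ.0 1)
  →2  λ.λ.0 1

Answer: normal form = λ.λ.0 1  (in 2 steps)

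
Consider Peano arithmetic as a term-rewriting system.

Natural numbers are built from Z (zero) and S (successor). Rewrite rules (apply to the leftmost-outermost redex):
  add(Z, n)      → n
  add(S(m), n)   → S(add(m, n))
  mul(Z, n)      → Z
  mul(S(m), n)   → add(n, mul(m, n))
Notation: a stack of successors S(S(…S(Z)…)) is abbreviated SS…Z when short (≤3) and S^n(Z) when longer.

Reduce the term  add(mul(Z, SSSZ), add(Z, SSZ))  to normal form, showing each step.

  start: add(mul(Z, SSSZ), add(Z, SSZ))
  [1] add(Z, add(Z, SSZ))
  [2] add(Z, SSZ)
  [3] SSZ

Answer: normal form = SSZ  (in 3 steps)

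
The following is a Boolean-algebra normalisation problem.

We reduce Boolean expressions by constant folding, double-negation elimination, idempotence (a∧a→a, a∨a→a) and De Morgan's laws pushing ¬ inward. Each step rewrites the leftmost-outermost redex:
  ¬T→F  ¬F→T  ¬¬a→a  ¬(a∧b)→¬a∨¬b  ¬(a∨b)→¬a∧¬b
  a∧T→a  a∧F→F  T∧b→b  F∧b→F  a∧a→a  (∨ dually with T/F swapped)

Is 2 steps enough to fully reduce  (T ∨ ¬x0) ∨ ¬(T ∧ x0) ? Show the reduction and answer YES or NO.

Answer: YES — reaches normal form T in 2 ≤ 2 steps

Derivation:
  start: (T ∨ ¬x0) ∨ ¬(T ∧ x0)
  →1  T ∨ ¬(T ∧ x0)
  →2  T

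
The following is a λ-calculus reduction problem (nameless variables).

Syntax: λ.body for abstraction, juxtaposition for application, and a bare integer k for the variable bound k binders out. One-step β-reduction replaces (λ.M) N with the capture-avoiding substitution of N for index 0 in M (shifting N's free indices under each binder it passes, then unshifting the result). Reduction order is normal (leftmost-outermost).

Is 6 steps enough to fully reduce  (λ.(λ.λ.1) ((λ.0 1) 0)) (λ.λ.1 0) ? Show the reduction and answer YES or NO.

Answer: YES — reaches normal form λ.λ.λ.1 0 in 5 ≤ 6 steps

Working:
  start: (λ.(λ.λ.1) ((λ.0 1) 0)) (λ.λ.1 0)
  →1  (λ.λ.1) ((λ.0 (λ.λ.1 0)) (λ.λ.1 0))
  →2  λ.(λ.0 (λ.λ.1 0)) (λ.λ.1 0)
  →3  λ.(λ.λ.1 0) (λ.λ.1 0)
  →4  λ.λ.(λ.λ.1 0) 0
  →5  λ.λ.λ.1 0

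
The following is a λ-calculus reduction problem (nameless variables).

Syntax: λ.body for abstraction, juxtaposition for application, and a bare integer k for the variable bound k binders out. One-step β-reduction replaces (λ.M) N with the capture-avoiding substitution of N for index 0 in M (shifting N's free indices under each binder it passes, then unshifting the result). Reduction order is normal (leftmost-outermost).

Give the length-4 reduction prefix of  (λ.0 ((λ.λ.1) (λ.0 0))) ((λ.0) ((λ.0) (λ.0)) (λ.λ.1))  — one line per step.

Answer: after 4 steps: (λ.λ.1) ((λ.λ.1) (λ.0 0))

Working:
  start: (λ.0 ((λ.λ.1) (λ.0 0))) ((λ.0) ((λ.0) (λ.0)) (λ.λ.1))
  [1] (λ.0) ((λ.0) (λ.0)) (λ.λ.1) ((λ.λ.1) (λ.0 0))
  [2] (λ.0) (λ.0) (λ.λ.1) ((λ.λ.1) (λ.0 0))
  [3] (λ.0) (λ.λ.1) ((λ.λ.1) (λ.0 0))
  [4] (λ.λ.1) ((λ.λ.1) (λ.0 0))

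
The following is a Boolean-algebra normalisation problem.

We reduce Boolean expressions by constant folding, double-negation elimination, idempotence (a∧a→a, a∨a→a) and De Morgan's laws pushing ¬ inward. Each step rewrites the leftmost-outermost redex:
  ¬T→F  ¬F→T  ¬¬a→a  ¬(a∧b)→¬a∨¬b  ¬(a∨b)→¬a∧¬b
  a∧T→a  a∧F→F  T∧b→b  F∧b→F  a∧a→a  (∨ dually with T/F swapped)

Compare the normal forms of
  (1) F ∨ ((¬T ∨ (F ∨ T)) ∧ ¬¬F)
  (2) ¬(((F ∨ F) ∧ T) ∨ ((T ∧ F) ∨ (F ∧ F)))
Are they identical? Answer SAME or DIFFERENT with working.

Term A:
  start: F ∨ ((¬T ∨ (F ∨ T)) ∧ ¬¬F)
  step 1: (¬T ∨ (F ∨ T)) ∧ ¬¬F
  step 2: (F ∨ (F ∨ T)) ∧ ¬¬F
  step 3: (F ∨ T) ∧ ¬¬F
  step 4: T ∧ ¬¬F
  step 5: ¬¬F
  step 6: F

Term B:
  start: ¬(((F ∨ F) ∧ T) ∨ ((T ∧ F) ∨ (F ∧ F)))
  step 1: ¬((F ∨ F) ∧ T) ∧ ¬((T ∧ F) ∨ (F ∧ F))
  step 2: (¬(F ∨ F) ∨ ¬T) ∧ ¬((T ∧ F) ∨ (F ∧ F))
  step 3: ((¬F ∧ ¬F) ∨ ¬T) ∧ ¬((T ∧ F) ∨ (F ∧ F))
  step 4: (¬F ∨ ¬T) ∧ ¬((T ∧ F) ∨ (F ∧ F))
  step 5: (T ∨ ¬T) ∧ ¬((T ∧ F) ∨ (F ∧ F))
  step 6: T ∧ ¬((T ∧ F) ∨ (F ∧ F))
  step 7: ¬((T ∧ F) ∨ (F ∧ F))
  step 8: ¬(T ∧ F) ∧ ¬(F ∧ F)
  step 9: (¬T ∨ ¬F) ∧ ¬(F ∧ F)
  step 10: (F ∨ ¬F) ∧ ¬(F ∧ F)
  step 11: ¬F ∧ ¬(F ∧ F)
  step 12: T ∧ ¬(F ∧ F)
  step 13: ¬(F ∧ F)
  step 14: ¬F ∨ ¬F
  step 15: ¬F
  step 16: T

Answer: DIFFERENT — A ⇓ F, B ⇓ T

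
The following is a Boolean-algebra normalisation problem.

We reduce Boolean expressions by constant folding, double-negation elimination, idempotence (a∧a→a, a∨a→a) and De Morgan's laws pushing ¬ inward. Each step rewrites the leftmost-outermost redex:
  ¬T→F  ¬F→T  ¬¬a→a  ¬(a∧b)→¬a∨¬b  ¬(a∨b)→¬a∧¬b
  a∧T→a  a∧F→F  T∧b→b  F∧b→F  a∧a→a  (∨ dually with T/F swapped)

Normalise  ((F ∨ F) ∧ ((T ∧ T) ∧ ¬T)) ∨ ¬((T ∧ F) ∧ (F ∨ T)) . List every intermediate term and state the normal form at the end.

  start: ((F ∨ F) ∧ ((T ∧ T) ∧ ¬T)) ∨ ¬((T ∧ F) ∧ (F ∨ T))
  [1] (F ∧ ((T ∧ T) ∧ ¬T)) ∨ ¬((T ∧ F) ∧ (F ∨ T))
  [2] F ∨ ¬((T ∧ F) ∧ (F ∨ T))
  [3] ¬((T ∧ F) ∧ (F ∨ T))
  [4] ¬(T ∧ F) ∨ ¬(F ∨ T)
  [5] (¬T ∨ ¬F) ∨ ¬(F ∨ T)
  [6] (F ∨ ¬F) ∨ ¬(F ∨ T)
  [7] ¬F ∨ ¬(F ∨ T)
  [8] T ∨ ¬(F ∨ T)
  [9] T

Answer: normal form = T  (in 9 steps)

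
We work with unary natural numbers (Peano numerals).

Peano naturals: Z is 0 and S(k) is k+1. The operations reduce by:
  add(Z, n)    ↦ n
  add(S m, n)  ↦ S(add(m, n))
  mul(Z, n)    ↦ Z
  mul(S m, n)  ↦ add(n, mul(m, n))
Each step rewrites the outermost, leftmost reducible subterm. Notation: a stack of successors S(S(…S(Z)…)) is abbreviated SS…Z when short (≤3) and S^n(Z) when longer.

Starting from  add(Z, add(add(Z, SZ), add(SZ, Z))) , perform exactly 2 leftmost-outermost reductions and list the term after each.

Answer: after 2 steps: add(SZ, add(SZ, Z))

Reduction:
  start: add(Z, add(add(Z, SZ), add(SZ, Z)))
  [1] add(add(Z, SZ), add(SZ, Z))
  [2] add(SZ, add(SZ, Z))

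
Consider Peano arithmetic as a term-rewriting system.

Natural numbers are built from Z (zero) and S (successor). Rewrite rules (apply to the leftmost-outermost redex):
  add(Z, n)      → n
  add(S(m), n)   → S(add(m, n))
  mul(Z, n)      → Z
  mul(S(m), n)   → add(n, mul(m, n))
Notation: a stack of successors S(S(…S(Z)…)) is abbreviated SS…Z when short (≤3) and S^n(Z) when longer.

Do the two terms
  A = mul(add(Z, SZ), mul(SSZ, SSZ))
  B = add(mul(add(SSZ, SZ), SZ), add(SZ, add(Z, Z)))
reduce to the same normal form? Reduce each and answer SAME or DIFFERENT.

Answer: SAME — A ⇓ S^4(Z), B ⇓ S^4(Z)

Derivation:
Term A:
  start: mul(add(Z, SZ), mul(SSZ, SSZ))
  →1  mul(SZ, mul(SSZ, SSZ))
  →2  add(mul(SSZ, SSZ), mul(Z, mul(SSZ, SSZ)))
  →3  add(add(SSZ, mul(SZ, SSZ)), mul(Z, mul(SSZ, SSZ)))
  →4  add(S(add(SZ, mul(SZ, SSZ))), mul(Z, mul(SSZ, SSZ)))
  →5  S(add(add(SZ, mul(SZ, SSZ)), mul(Z, mul(SSZ, SSZ))))
  →6  S(add(S(add(Z, mul(SZ, SSZ))), mul(Z, mul(SSZ, SSZ))))
  →7  S(S(add(add(Z, mul(SZ, SSZ)), mul(Z, mul(SSZ, SSZ)))))
  →8  S(S(add(mul(SZ, SSZ), mul(Z, mul(SSZ, SSZ)))))
  →9  S(S(add(add(SSZ, mul(Z, SSZ)), mul(Z, mul(SSZ, SSZ)))))
  →10  S(S(add(S(add(SZ, mul(Z, SSZ))), mul(Z, mul(SSZ, SSZ)))))
  →11  S(S(S(add(add(SZ, mul(Z, SSZ)), mul(Z, mul(SSZ, SSZ))))))
  →12  S(S(S(add(S(add(Z, mul(Z, SSZ))), mul(Z, mul(SSZ, SSZ))))))
  →13  S(S(S(S(add(add(Z, mul(Z, SSZ)), mul(Z, mul(SSZ, SSZ)))))))
  →14  S(S(S(S(add(mul(Z, SSZ), mul(Z, mul(SSZ, SSZ)))))))
  →15  S(S(S(S(add(Z, mul(Z, mul(SSZ, SSZ)))))))
  →16  S(S(S(S(mul(Z, mul(SSZ, SSZ))))))
  →17  S^4(Z)

Term B:
  start: add(mul(add(SSZ, SZ), SZ), add(SZ, add(Z, Z)))
  →1  add(mul(S(add(SZ, SZ)), SZ), add(SZ, add(Z, Z)))
  →2  add(add(SZ, mul(add(SZ, SZ), SZ)), add(SZ, add(Z, Z)))
  →3  add(S(add(Z, mul(add(SZ, SZ), SZ))), add(SZ, add(Z, Z)))
  →4  S(add(add(Z, mul(add(SZ, SZ), SZ)), add(SZ, add(Z, Z))))
  →5  S(add(mul(add(SZ, SZ), SZ), add(SZ, add(Z, Z))))
  →6  S(add(mul(S(add(Z, SZ)), SZ), add(SZ, add(Z, Z))))
  →7  S(add(add(SZ, mul(add(Z, SZ), SZ)), add(SZ, add(Z, Z))))
  →8  S(add(S(add(Z, mul(add(Z, SZ), SZ))), add(SZ, add(Z, Z))))
  →9  S(S(add(add(Z, mul(add(Z, SZ), SZ)), add(SZ, add(Z, Z)))))
  →10  S(S(add(mul(add(Z, SZ), SZ), add(SZ, add(Z, Z)))))
  →11  S(S(add(mul(SZ, SZ), add(SZ, add(Z, Z)))))
  →12  S(S(add(add(SZ, mul(Z, SZ)), add(SZ, add(Z, Z)))))
  →13  S(S(add(S(add(Z, mul(Z, SZ))), add(SZ, add(Z, Z)))))
  →14  S(S(S(add(add(Z, mul(Z, SZ)), add(SZ, add(Z, Z))))))
  →15  S(S(S(add(mul(Z, SZ), add(SZ, add(Z, Z))))))
  →16  S(S(S(add(Z, add(SZ, add(Z, Z))))))
  →17  S(S(S(add(SZ, add(Z, Z)))))
  →18  S(S(S(S(add(Z, add(Z, Z))))))
  →19  S(S(S(S(add(Z, Z)))))
  →20  S^4(Z)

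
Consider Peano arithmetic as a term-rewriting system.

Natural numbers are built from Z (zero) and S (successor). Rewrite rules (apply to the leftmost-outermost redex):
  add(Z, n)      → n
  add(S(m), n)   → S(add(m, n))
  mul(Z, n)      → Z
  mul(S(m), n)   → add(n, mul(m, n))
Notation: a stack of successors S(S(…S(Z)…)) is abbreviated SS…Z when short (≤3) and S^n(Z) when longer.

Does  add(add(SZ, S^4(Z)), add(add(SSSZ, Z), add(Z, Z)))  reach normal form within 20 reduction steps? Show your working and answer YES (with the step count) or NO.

  start: add(add(SZ, S^4(Z)), add(add(SSSZ, Z), add(Z, Z)))
  [1] add(S(add(Z, S^4(Z))), add(add(SSSZ, Z), add(Z, Z)))
  [2] S(add(add(Z, S^4(Z)), add(add(SSSZ, Z), add(Z, Z))))
  [3] S(add(S^4(Z), add(add(SSSZ, Z), add(Z, Z))))
  [4] S(S(add(SSSZ, add(add(SSSZ, Z), add(Z, Z)))))
  [5] S(S(S(add(SSZ, add(add(SSSZ, Z), add(Z, Z))))))
  [6] S(S(S(S(add(SZ, add(add(SSSZ, Z), add(Z, Z)))))))
  [7] S(S(S(S(S(add(Z, add(add(SSSZ, Z), add(Z, Z))))))))
  [8] S(S(S(S(S(add(add(SSSZ, Z), add(Z, Z)))))))
  [9] S(S(S(S(S(add(S(add(SSZ, Z)), add(Z, Z)))))))
  [10] S(S(S(S(S(S(add(add(SSZ, Z), add(Z, Z))))))))
  [11] S(S(S(S(S(S(add(S(add(SZ, Z)), add(Z, Z))))))))
  [12] S(S(S(S(S(S(S(add(add(SZ, Z), add(Z, Z)))))))))
  [13] S(S(S(S(S(S(S(add(S(add(Z, Z)), add(Z, Z)))))))))
  [14] S(S(S(S(S(S(S(S(add(add(Z, Z), add(Z, Z))))))))))
  [15] S(S(S(S(S(S(S(S(add(Z, add(Z, Z))))))))))
  [16] S(S(S(S(S(S(S(S(add(Z, Z)))))))))
  [17] S^8(Z)

Answer: YES — reaches normal form S^8(Z) in 17 ≤ 20 steps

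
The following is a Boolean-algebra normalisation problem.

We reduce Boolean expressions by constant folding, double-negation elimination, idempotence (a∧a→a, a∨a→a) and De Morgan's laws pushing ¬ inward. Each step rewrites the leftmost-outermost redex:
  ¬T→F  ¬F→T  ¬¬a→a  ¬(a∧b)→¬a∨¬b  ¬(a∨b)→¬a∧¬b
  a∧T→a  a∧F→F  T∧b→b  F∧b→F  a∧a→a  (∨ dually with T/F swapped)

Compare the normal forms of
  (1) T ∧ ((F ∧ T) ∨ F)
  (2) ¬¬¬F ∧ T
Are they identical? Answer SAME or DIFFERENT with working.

Answer: DIFFERENT — A ⇓ F, B ⇓ T

Derivation:
Term A:
  start: T ∧ ((F ∧ T) ∨ F)
  step 1: (F ∧ T) ∨ F
  step 2: F ∧ T
  step 3: F

Term B:
  start: ¬¬¬F ∧ T
  step 1: ¬¬¬F
  step 2: ¬F
  step 3: T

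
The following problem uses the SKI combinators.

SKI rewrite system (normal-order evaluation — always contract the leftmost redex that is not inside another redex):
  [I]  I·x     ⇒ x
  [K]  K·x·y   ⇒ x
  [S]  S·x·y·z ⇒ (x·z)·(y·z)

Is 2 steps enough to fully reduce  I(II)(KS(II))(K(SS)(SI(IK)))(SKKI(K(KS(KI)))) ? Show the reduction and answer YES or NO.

  start: I(II)(KS(II))(K(SS)(SI(IK)))(SKKI(K(KS(KI))))
  [1] II(KS(II))(K(SS)(SI(IK)))(SKKI(K(KS(KI))))
  [2] I(KS(II))(K(SS)(SI(IK)))(SKKI(K(KS(KI))))

Answer: NO — after 2 steps the term is I(KS(II))(K(SS)(SI(IK)))(SKKI(K(KS(KI)))), not yet normal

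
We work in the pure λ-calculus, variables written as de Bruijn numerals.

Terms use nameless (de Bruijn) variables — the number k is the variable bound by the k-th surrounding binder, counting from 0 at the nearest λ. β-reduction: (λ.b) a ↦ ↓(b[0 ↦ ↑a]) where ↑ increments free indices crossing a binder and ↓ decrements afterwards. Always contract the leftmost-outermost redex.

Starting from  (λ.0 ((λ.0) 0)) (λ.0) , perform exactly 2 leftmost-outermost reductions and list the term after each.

Answer: after 2 steps: (λ.0) (λ.0)

Reduction:
  start: (λ.0 ((λ.0) 0)) (λ.0)
  →1  (λ.0) ((λ.0) (λ.0))
  →2  (λ.0) (λ.0)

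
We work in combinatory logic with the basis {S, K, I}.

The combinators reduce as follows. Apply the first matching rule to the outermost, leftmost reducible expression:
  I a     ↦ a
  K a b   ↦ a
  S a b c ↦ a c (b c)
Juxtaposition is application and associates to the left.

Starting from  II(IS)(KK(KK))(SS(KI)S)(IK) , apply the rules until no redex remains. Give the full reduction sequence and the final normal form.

  start: II(IS)(KK(KK))(SS(KI)S)(IK)
  step 1: I(IS)(KK(KK))(SS(KI)S)(IK)
  step 2: IS(KK(KK))(SS(KI)S)(IK)
  step 3: S(KK(KK))(SS(KI)S)(IK)
  step 4: KK(KK)(IK)(SS(KI)S(IK))
  step 5: K(IK)(SS(KI)S(IK))
  step 6: IK
  step 7: K

Answer: normal form = K  (in 7 steps)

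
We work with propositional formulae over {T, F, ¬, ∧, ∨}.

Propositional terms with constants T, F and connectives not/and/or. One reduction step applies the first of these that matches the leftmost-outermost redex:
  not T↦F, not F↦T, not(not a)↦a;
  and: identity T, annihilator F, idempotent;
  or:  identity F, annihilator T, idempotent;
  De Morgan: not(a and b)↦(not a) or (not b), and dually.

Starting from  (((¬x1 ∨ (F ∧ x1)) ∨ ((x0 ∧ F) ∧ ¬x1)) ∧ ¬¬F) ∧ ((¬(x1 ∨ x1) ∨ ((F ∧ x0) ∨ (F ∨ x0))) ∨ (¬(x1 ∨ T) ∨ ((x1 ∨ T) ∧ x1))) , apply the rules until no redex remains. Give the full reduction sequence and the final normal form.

  start: (((¬x1 ∨ (F ∧ x1)) ∨ ((x0 ∧ F) ∧ ¬x1)) ∧ ¬¬F) ∧ ((¬(x1 ∨ x1) ∨ ((F ∧ x0) ∨ (F ∨ x0))) ∨ (¬(x1 ∨ T) ∨ ((x1 ∨ T) ∧ x1)))
  →1  (((¬x1 ∨ F) ∨ ((x0 ∧ F) ∧ ¬x1)) ∧ ¬¬F) ∧ ((¬(x1 ∨ x1) ∨ ((F ∧ x0) ∨ (F ∨ x0))) ∨ (¬(x1 ∨ T) ∨ ((x1 ∨ T) ∧ x1)))
  →2  ((¬x1 ∨ ((x0 ∧ F) ∧ ¬x1)) ∧ ¬¬F) ∧ ((¬(x1 ∨ x1) ∨ ((F ∧ x0) ∨ (F ∨ x0))) ∨ (¬(x1 ∨ T) ∨ ((x1 ∨ T) ∧ x1)))
  →3  ((¬x1 ∨ (F ∧ ¬x1)) ∧ ¬¬F) ∧ ((¬(x1 ∨ x1) ∨ ((F ∧ x0) ∨ (F ∨ x0))) ∨ (¬(x1 ∨ T) ∨ ((x1 ∨ T) ∧ x1)))
  →4  ((¬x1 ∨ F) ∧ ¬¬F) ∧ ((¬(x1 ∨ x1) ∨ ((F ∧ x0) ∨ (F ∨ x0))) ∨ (¬(x1 ∨ T) ∨ ((x1 ∨ T) ∧ x1)))
  →5  (¬x1 ∧ ¬¬F) ∧ ((¬(x1 ∨ x1) ∨ ((F ∧ x0) ∨ (F ∨ x0))) ∨ (¬(x1 ∨ T) ∨ ((x1 ∨ T) ∧ x1)))
  →6  (¬x1 ∧ F) ∧ ((¬(x1 ∨ x1) ∨ ((F ∧ x0) ∨ (F ∨ x0))) ∨ (¬(x1 ∨ T) ∨ ((x1 ∨ T) ∧ x1)))
  →7  F ∧ ((¬(x1 ∨ x1) ∨ ((F ∧ x0) ∨ (F ∨ x0))) ∨ (¬(x1 ∨ T) ∨ ((x1 ∨ T) ∧ x1)))
  →8  F

Answer: normal form = F  (in 8 steps)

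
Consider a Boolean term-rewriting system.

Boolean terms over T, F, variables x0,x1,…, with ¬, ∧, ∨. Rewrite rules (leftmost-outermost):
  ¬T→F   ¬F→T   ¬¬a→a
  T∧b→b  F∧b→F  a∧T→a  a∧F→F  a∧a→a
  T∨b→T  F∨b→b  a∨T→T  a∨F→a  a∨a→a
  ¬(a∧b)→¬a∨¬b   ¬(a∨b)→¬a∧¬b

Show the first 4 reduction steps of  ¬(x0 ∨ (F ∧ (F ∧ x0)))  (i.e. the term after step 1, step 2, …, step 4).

  start: ¬(x0 ∨ (F ∧ (F ∧ x0)))
  →1  ¬x0 ∧ ¬(F ∧ (F ∧ x0))
  →2  ¬x0 ∧ (¬F ∨ ¬(F ∧ x0))
  →3  ¬x0 ∧ (T ∨ ¬(F ∧ x0))
  →4  ¬x0 ∧ T

Answer: after 4 steps: ¬x0 ∧ T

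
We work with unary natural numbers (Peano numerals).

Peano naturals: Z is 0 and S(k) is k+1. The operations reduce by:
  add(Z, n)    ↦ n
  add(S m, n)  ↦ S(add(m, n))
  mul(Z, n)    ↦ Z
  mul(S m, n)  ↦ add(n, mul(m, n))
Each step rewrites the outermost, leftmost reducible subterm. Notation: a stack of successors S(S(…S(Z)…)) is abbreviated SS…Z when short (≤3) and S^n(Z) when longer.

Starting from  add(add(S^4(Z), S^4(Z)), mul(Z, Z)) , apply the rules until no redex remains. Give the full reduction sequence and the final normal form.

Answer: normal form = S^8(Z)  (in 15 steps)

Reduction:
  start: add(add(S^4(Z), S^4(Z)), mul(Z, Z))
  step 1: add(S(add(SSSZ, S^4(Z))), mul(Z, Z))
  step 2: S(add(add(SSSZ, S^4(Z)), mul(Z, Z)))
  step 3: S(add(S(add(SSZ, S^4(Z))), mul(Z, Z)))
  step 4: S(S(add(add(SSZ, S^4(Z)), mul(Z, Z))))
  step 5: S(S(add(S(add(SZ, S^4(Z))), mul(Z, Z))))
  step 6: S(S(S(add(add(SZ, S^4(Z)), mul(Z, Z)))))
  step 7: S(S(S(add(S(add(Z, S^4(Z))), mul(Z, Z)))))
  step 8: S(S(S(S(add(add(Z, S^4(Z)), mul(Z, Z))))))
  step 9: S(S(S(S(add(S^4(Z), mul(Z, Z))))))
  step 10: S(S(S(S(S(add(SSSZ, mul(Z, Z)))))))
  step 11: S(S(S(S(S(S(add(SSZ, mul(Z, Z))))))))
  step 12: S(S(S(S(S(S(S(add(SZ, mul(Z, Z)))))))))
  step 13: S(S(S(S(S(S(S(S(add(Z, mul(Z, Z))))))))))
  step 14: S(S(S(S(S(S(S(S(mul(Z, Z)))))))))
  step 15: S^8(Z)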